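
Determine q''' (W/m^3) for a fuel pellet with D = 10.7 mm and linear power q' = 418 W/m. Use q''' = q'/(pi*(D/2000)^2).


r = D / 2 / 1000 = 10.7 / 2 / 1000 = 0.00535 m
q''' = q' / (pi * r^2)
q''' = 418 / (pi * 0.00535^2)
q''' = 4.6486e+06 W/m^3

4.6486e+06


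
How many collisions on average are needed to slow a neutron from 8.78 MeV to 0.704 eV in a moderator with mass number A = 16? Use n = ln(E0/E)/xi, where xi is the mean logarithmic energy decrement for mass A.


xi = 1 + (A-1)^2/(2A)*ln((A-1)/(A+1)) = 0.1199467 (for A = 16)
n = ln(E0/E) / xi
n = ln(8.78e6 / 0.704) / 0.1199467
n = ln(1.247159e+07) / 0.1199467 = 136.22

136.22


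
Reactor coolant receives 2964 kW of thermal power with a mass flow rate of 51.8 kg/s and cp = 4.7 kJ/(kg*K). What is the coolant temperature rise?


dT = Q / (m_dot * cp)
dT = 2964 / (51.8 * 4.7)
dT = 12.174 C

12.174


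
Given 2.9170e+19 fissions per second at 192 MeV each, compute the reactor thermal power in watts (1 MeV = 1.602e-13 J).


P = fission_rate * E_MeV * 1.602e-13
P = 2.9170e+19 * 192 * 1.602e-13
P = 8.9722e+08 W

8.9722e+08


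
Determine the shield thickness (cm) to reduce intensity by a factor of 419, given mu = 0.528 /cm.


x = ln(factor) / mu
x = ln(419) / 0.528
x = 11.435 cm

11.435


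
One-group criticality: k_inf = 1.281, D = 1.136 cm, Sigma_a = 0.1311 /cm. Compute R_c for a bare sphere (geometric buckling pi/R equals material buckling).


L^2 = D / Sigma_a = 1.136 / 0.1311 = 8.665141 cm^2
B_m^2 = (k_inf - 1) / L^2 = (1.281 - 1) / 8.665141 = 0.03242879 /cm^2
For a bare sphere: B_g = pi/R, so R_c = pi / sqrt(B_m^2)
R_c = pi / sqrt(0.03242879) = 17.446 cm

17.446


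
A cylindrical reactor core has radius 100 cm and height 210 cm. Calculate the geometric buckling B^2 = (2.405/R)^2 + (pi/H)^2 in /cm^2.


B^2 = (2.405/R)^2 + (pi/H)^2
B^2 = (2.405/100)^2 + (pi/210)^2
B^2 = 8.0220e-04 /cm^2

8.0220e-04


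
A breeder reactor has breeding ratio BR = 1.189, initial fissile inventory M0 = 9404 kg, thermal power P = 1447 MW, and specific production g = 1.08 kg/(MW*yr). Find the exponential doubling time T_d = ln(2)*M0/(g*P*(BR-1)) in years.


Breeding gain G = BR - 1 = 1.189 - 1 = 0.189
Fissile production rate = g * P * G = 1.08 * 1447 * 0.189 = 295.36164 kg/yr
T_d = ln(2) * M0 / (g * P * G)
T_d = ln(2) * 9404 / 295.36164 = 22.069 yr

22.069


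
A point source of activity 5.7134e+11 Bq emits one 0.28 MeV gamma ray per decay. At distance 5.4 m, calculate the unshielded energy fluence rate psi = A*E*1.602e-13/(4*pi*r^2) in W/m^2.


psi = A * E * 1.602e-13 / (4*pi*r^2)
psi = 5.7134e+11 * 0.28 * 1.602e-13 / (4*pi*5.4^2)
psi = 6.9939e-05 W/m^2

6.9939e-05


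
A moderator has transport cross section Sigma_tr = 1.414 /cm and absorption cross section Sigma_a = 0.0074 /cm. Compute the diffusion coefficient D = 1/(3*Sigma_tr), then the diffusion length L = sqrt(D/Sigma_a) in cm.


D = 1 / (3 * Sigma_tr) = 1 / (3 * 1.414) = 0.2357379 cm
L = sqrt(D / Sigma_a)
L = sqrt(0.2357379 / 0.0074)
L = 5.6442 cm

5.6442


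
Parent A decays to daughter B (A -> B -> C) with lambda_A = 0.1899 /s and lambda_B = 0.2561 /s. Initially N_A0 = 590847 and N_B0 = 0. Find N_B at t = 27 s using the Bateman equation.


N_B(t) = lambda_A * N_A0 / (lambda_B - lambda_A) * [exp(-lambda_A*t) - exp(-lambda_B*t)]
exp(-0.1899*27) = 0.005932557; exp(-0.2561*27) = 9.930793e-04
N_B = 0.1899 * 590847 / (0.2561 - 0.1899) * (0.005932557 - 9.930793e-04)
N_B = 8371.9

8371.9


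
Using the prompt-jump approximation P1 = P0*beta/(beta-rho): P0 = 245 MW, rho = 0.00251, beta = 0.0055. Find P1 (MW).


P1/P0 = beta / (beta - rho)
P1/P0 = 0.0055 / (0.0055 - 0.00251) = 1.839465
P1 = 245 * 1.839465 = 450.67 MW

450.67


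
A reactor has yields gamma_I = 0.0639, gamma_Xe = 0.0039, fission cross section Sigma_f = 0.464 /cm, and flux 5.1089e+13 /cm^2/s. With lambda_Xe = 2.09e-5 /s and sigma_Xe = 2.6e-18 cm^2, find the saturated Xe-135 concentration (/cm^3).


Xe_eq = (gamma_I + gamma_Xe) * Sigma_f * phi / (lambda_Xe + sigma_Xe * phi)
Numerator = (0.0639 + 0.0039) * 0.464 * 5.1089e+13 = 1.607219e+12
Denominator = 2.09e-5 + 2.6e-18 * 5.1089e+13 = 1.537314e-04
Xe_eq = 1.607219e+12 / 1.537314e-04 = 1.0455e+16 /cm^3

1.0455e+16


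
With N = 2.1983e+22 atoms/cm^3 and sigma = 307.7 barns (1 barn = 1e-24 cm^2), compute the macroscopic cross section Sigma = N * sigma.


Sigma = N * sigma_barns * 1e-24
Sigma = 2.1983e+22 * 307.7 * 1e-24
Sigma = 6.7642 /cm

6.7642


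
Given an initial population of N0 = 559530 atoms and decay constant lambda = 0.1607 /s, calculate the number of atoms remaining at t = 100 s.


N = N0 * exp(-lambda * t)
N = 559530 * exp(-0.1607 * 100)
N = 0.058710

0.058710


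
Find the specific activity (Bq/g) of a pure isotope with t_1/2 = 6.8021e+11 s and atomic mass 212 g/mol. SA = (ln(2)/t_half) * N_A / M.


lambda = ln(2) / t_half = ln(2) / 6.8021e+11 = 1.019019e-12 /s
SA = lambda * N_A / M
SA = 1.019019e-12 * 6.022e23 / 212
SA = 2.8946e+09 Bq/g

2.8946e+09


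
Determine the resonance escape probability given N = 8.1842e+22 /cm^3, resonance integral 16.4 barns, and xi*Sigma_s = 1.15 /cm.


p = exp(-N * I * 1e-24 / (xi*Sigma_s))
p = exp(-8.1842e+22 * 16.4 * 1e-24 / 1.15)
p = 0.31126

0.31126


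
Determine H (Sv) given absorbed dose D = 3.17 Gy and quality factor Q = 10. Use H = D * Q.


H = D * Q
H = 3.17 * 10
H = 31.700 Sv

31.700


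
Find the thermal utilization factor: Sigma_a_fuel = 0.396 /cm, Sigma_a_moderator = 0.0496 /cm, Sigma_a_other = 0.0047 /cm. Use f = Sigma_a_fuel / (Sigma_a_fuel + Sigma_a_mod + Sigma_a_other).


f = Sigma_a_fuel / (Sigma_a_fuel + Sigma_a_mod + Sigma_a_other)
f = 0.396 / (0.396 + 0.0496 + 0.0047)
f = 0.87941

0.87941


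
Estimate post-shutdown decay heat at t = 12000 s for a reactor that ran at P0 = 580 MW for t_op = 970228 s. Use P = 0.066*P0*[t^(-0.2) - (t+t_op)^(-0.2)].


P/P0 = 0.066 * [t^(-0.2) - (t + t_op)^(-0.2)]
P/P0 = 0.066 * [12000^(-0.2) - (12000 + 970228)^(-0.2)]
P/P0 = 0.066 * [0.1528142 - 0.06332242] = 0.005906457
P = 580 * 0.005906457 = 3.4257 MW

3.4257


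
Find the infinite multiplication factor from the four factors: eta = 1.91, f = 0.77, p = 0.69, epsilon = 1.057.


k_inf = eta * f * p * epsilon
k_inf = 1.91 * 0.77 * 0.69 * 1.057
k_inf = 1.0726

1.0726


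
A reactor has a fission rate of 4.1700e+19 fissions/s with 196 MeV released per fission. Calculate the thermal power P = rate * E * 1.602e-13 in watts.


P = fission_rate * E_MeV * 1.602e-13
P = 4.1700e+19 * 196 * 1.602e-13
P = 1.3093e+09 W

1.3093e+09


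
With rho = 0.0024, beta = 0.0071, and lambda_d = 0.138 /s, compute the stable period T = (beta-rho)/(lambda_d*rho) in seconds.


T = (beta - rho) / (lambda_d * rho)
T = (0.0071 - 0.0024) / (0.138 * 0.0024)
T = 14.191 s

14.191


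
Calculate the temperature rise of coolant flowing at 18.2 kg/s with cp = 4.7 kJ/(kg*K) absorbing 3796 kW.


dT = Q / (m_dot * cp)
dT = 3796 / (18.2 * 4.7)
dT = 44.377 C

44.377


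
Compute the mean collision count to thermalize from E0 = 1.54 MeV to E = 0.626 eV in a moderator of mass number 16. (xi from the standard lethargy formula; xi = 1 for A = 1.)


xi = 1 + (A-1)^2/(2A)*ln((A-1)/(A+1)) = 0.1199467 (for A = 16)
n = ln(E0/E) / xi
n = ln(1.54e6 / 0.626) / 0.1199467
n = ln(2.460064e+06) / 0.1199467 = 122.69

122.69


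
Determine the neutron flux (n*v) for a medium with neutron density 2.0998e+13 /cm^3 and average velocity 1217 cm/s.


phi = n * v
phi = 2.0998e+13 * 1217
phi = 2.5555e+16 /cm^2/s

2.5555e+16


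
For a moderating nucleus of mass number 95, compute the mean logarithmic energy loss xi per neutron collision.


xi = 1 + (A-1)^2/(2A) * ln((A-1)/(A+1))
xi = 1 + (95-1)^2/(2*95) * ln((95-1)/(95 +1))
xi = 0.020906

0.020906


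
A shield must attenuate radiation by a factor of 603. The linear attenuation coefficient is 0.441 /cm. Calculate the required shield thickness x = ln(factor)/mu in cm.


x = ln(factor) / mu
x = ln(603) / 0.441
x = 14.517 cm

14.517


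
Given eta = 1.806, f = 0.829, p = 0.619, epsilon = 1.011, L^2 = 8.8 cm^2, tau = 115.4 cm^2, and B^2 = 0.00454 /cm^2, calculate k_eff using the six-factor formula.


k_inf = eta*f*p*eps = 1.806*0.829*0.619*1.011 = 0.9369450
P_TNL = 1/(1 + L^2*B^2) = 1/(1 + 8.8*0.00454) = 0.9615828
P_FNL = exp(-B^2*tau) = exp(-0.00454*115.4) = 0.5921970
k_eff = k_inf * P_TNL * P_FNL = 0.9369450 * 0.9615828 * 0.5921970
k_eff = 0.53354

0.53354


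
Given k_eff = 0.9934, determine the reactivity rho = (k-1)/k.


rho = (k_eff - 1) / k_eff
rho = (0.9934 - 1) / 0.9934
rho = -0.0066438

-0.0066438


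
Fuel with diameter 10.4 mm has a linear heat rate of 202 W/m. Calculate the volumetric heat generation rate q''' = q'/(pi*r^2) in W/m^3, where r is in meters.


r = D / 2 / 1000 = 10.4 / 2 / 1000 = 0.0052 m
q''' = q' / (pi * r^2)
q''' = 202 / (pi * 0.0052^2)
q''' = 2.3779e+06 W/m^3

2.3779e+06


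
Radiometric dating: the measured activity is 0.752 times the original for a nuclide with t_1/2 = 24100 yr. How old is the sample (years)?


lambda = ln(2) / t_half = ln(2) / 24100 = 2.876129e-05 /yr
t = -ln(A/A0) / lambda
t = -ln(0.752) / 2.876129e-05
t = 9909.8 yr

9909.8


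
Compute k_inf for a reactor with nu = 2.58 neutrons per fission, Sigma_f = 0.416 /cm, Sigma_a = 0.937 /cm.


k_inf = nu * Sigma_f / Sigma_a
k_inf = 2.58 * 0.416 / 0.937
k_inf = 1.1454

1.1454


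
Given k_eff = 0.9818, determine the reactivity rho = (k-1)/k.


rho = (k_eff - 1) / k_eff
rho = (0.9818 - 1) / 0.9818
rho = -0.018537

-0.018537


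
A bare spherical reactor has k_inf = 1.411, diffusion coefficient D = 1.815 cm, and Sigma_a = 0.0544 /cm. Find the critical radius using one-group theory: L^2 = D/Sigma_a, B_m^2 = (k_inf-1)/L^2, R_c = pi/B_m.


L^2 = D / Sigma_a = 1.815 / 0.0544 = 33.36397 cm^2
B_m^2 = (k_inf - 1) / L^2 = (1.411 - 1) / 33.36397 = 0.01231868 /cm^2
For a bare sphere: B_g = pi/R, so R_c = pi / sqrt(B_m^2)
R_c = pi / sqrt(0.01231868) = 28.305 cm

28.305


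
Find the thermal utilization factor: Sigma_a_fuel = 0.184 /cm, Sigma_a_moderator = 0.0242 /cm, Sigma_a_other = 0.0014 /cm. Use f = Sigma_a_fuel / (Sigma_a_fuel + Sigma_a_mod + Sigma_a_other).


f = Sigma_a_fuel / (Sigma_a_fuel + Sigma_a_mod + Sigma_a_other)
f = 0.184 / (0.184 + 0.0242 + 0.0014)
f = 0.87786

0.87786


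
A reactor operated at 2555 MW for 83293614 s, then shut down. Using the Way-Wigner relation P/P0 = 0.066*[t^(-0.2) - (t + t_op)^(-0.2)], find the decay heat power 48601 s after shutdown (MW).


P/P0 = 0.066 * [t^(-0.2) - (t + t_op)^(-0.2)]
P/P0 = 0.066 * [48601^(-0.2) - (48601 + 83293614)^(-0.2)]
P/P0 = 0.066 * [0.1155237 - 0.02605116] = 0.005905188
P = 2555 * 0.005905188 = 15.088 MW

15.088


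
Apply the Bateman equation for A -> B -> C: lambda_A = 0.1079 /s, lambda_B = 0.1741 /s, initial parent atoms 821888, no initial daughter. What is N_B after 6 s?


N_B(t) = lambda_A * N_A0 / (lambda_B - lambda_A) * [exp(-lambda_A*t) - exp(-lambda_B*t)]
exp(-0.1079*6) = 0.5234049; exp(-0.1741*6) = 0.3518325
N_B = 0.1079 * 821888 / (0.1741 - 0.1079) * (0.5234049 - 0.3518325)
N_B = 229839

229839


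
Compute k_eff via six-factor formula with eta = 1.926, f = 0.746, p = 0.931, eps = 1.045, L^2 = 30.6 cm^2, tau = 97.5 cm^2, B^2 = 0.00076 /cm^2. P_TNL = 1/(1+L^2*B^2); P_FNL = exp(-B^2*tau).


k_inf = eta*f*p*eps = 1.926*0.746*0.931*1.045 = 1.397852
P_TNL = 1/(1 + L^2*B^2) = 1/(1 + 30.6*0.00076) = 0.9772725
P_FNL = exp(-B^2*tau) = exp(-0.00076*97.5) = 0.9285788
k_eff = k_inf * P_TNL * P_FNL = 1.397852 * 0.9772725 * 0.9285788
k_eff = 1.2685

1.2685


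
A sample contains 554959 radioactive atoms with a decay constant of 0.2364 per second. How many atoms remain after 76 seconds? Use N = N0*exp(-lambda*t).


N = N0 * exp(-lambda * t)
N = 554959 * exp(-0.2364 * 76)
N = 0.0087408

0.0087408


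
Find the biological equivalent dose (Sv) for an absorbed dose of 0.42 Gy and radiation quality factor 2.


H = D * Q
H = 0.42 * 2
H = 0.84000 Sv

0.84000


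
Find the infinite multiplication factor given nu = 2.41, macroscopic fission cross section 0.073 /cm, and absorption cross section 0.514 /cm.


k_inf = nu * Sigma_f / Sigma_a
k_inf = 2.41 * 0.073 / 0.514
k_inf = 0.34228

0.34228


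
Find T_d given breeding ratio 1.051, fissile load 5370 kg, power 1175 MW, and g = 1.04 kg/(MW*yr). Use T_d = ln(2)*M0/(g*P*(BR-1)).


Breeding gain G = BR - 1 = 1.051 - 1 = 0.051
Fissile production rate = g * P * G = 1.04 * 1175 * 0.051 = 62.322 kg/yr
T_d = ln(2) * M0 / (g * P * G)
T_d = ln(2) * 5370 / 62.322 = 59.725 yr

59.725


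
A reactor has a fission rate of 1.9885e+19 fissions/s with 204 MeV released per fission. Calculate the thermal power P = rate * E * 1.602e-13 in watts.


P = fission_rate * E_MeV * 1.602e-13
P = 1.9885e+19 * 204 * 1.602e-13
P = 6.4986e+08 W

6.4986e+08


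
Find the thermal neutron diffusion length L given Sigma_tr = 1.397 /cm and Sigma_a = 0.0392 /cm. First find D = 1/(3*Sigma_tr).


D = 1 / (3 * Sigma_tr) = 1 / (3 * 1.397) = 0.2386065 cm
L = sqrt(D / Sigma_a)
L = sqrt(0.2386065 / 0.0392)
L = 2.4672 cm

2.4672


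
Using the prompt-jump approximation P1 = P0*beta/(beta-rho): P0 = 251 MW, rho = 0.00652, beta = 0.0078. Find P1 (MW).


P1/P0 = beta / (beta - rho)
P1/P0 = 0.0078 / (0.0078 - 0.00652) = 6.093750
P1 = 251 * 6.093750 = 1529.5 MW

1529.5


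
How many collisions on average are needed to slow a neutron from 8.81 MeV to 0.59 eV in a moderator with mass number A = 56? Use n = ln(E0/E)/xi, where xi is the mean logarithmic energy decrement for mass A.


xi = 1 + (A-1)^2/(2A)*ln((A-1)/(A+1)) = 0.03529286 (for A = 56)
n = ln(E0/E) / xi
n = ln(8.81e6 / 0.59) / 0.03529286
n = ln(1.493220e+07) / 0.03529286 = 468.06

468.06


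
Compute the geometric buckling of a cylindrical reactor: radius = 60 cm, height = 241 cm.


B^2 = (2.405/R)^2 + (pi/H)^2
B^2 = (2.405/60)^2 + (pi/241)^2
B^2 = 0.0017766 /cm^2

0.0017766


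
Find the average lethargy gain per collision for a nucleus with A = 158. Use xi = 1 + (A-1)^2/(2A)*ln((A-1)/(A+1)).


xi = 1 + (A-1)^2/(2A) * ln((A-1)/(A+1))
xi = 1 + (158-1)^2/(2*158) * ln((158-1)/(158 +1))
xi = 0.012605

0.012605


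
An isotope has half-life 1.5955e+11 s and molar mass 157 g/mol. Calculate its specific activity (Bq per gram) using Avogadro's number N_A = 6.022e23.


lambda = ln(2) / t_half = ln(2) / 1.5955e+11 = 4.344388e-12 /s
SA = lambda * N_A / M
SA = 4.344388e-12 * 6.022e23 / 157
SA = 1.6664e+10 Bq/g

1.6664e+10


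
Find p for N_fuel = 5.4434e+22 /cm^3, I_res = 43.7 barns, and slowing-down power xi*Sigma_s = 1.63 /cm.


p = exp(-N * I * 1e-24 / (xi*Sigma_s))
p = exp(-5.4434e+22 * 43.7 * 1e-24 / 1.63)
p = 0.23238

0.23238


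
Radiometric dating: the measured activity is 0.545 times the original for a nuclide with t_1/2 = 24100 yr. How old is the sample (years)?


lambda = ln(2) / t_half = ln(2) / 24100 = 2.876129e-05 /yr
t = -ln(A/A0) / lambda
t = -ln(0.545) / 2.876129e-05
t = 21104 yr

21104


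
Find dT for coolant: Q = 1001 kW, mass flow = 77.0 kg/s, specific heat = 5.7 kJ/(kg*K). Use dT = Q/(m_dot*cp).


dT = Q / (m_dot * cp)
dT = 1001 / (77.0 * 5.7)
dT = 2.2807 C

2.2807


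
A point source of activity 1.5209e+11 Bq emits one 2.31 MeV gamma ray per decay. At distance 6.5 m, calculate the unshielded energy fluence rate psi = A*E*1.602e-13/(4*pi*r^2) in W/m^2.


psi = A * E * 1.602e-13 / (4*pi*r^2)
psi = 1.5209e+11 * 2.31 * 1.602e-13 / (4*pi*6.5^2)
psi = 1.0601e-04 W/m^2

1.0601e-04


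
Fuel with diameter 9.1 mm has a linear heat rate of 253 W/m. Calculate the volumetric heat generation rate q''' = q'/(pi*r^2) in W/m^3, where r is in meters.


r = D / 2 / 1000 = 9.1 / 2 / 1000 = 0.00455 m
q''' = q' / (pi * r^2)
q''' = 253 / (pi * 0.00455^2)
q''' = 3.8900e+06 W/m^3

3.8900e+06


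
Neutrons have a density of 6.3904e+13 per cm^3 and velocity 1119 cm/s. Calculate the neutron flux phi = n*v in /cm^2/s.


phi = n * v
phi = 6.3904e+13 * 1119
phi = 7.1509e+16 /cm^2/s

7.1509e+16


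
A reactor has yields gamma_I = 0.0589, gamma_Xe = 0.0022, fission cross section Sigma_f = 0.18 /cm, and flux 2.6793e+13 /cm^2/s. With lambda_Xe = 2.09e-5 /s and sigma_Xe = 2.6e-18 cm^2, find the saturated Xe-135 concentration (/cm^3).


Xe_eq = (gamma_I + gamma_Xe) * Sigma_f * phi / (lambda_Xe + sigma_Xe * phi)
Numerator = (0.0589 + 0.0022) * 0.18 * 2.6793e+13 = 2.946694e+11
Denominator = 2.09e-5 + 2.6e-18 * 2.6793e+13 = 9.056180e-05
Xe_eq = 2.946694e+11 / 9.056180e-05 = 3.2538e+15 /cm^3

3.2538e+15


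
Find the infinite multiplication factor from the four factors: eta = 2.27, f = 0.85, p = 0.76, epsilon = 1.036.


k_inf = eta * f * p * epsilon
k_inf = 2.27 * 0.85 * 0.76 * 1.036
k_inf = 1.5192

1.5192


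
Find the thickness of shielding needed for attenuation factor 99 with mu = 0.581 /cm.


x = ln(factor) / mu
x = ln(99) / 0.581
x = 7.9090 cm

7.9090


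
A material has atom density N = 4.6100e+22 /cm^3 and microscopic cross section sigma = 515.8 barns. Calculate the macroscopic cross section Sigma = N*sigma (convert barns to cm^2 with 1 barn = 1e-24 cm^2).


Sigma = N * sigma_barns * 1e-24
Sigma = 4.6100e+22 * 515.8 * 1e-24
Sigma = 23.778 /cm

23.778


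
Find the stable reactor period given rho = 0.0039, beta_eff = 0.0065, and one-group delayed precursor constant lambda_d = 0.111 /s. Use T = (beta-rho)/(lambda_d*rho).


T = (beta - rho) / (lambda_d * rho)
T = (0.0065 - 0.0039) / (0.111 * 0.0039)
T = 6.0060 s

6.0060


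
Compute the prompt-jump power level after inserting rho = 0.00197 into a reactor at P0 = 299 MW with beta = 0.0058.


P1/P0 = beta / (beta - rho)
P1/P0 = 0.0058 / (0.0058 - 0.00197) = 1.514360
P1 = 299 * 1.514360 = 452.79 MW

452.79


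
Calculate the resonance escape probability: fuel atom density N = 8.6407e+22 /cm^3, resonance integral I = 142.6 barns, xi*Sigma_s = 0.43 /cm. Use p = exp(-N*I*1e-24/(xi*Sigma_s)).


p = exp(-N * I * 1e-24 / (xi*Sigma_s))
p = exp(-8.6407e+22 * 142.6 * 1e-24 / 0.43)
p = 3.5917e-13

3.5917e-13


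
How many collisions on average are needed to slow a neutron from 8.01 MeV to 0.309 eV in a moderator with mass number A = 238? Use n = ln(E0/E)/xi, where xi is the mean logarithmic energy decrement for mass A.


xi = 1 + (A-1)^2/(2A)*ln((A-1)/(A+1)) = 0.008379872 (for A = 238)
n = ln(E0/E) / xi
n = ln(8.01e6 / 0.309) / 0.008379872
n = ln(2.592233e+07) / 0.008379872 = 2037.1

2037.1


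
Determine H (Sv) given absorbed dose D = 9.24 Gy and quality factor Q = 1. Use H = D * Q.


H = D * Q
H = 9.24 * 1
H = 9.2400 Sv

9.2400


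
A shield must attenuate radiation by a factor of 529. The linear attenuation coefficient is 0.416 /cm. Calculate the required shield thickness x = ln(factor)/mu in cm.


x = ln(factor) / mu
x = ln(529) / 0.416
x = 15.074 cm

15.074


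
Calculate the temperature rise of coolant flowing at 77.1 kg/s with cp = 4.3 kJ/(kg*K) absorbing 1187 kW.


dT = Q / (m_dot * cp)
dT = 1187 / (77.1 * 4.3)
dT = 3.5804 C

3.5804


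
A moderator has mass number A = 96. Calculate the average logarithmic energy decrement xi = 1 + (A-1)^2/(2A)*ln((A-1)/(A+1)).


xi = 1 + (A-1)^2/(2A) * ln((A-1)/(A+1))
xi = 1 + (96-1)^2/(2*96) * ln((96-1)/(96 +1))
xi = 0.020689

0.020689


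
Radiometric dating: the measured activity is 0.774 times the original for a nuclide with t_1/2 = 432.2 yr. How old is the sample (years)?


lambda = ln(2) / t_half = ln(2) / 432.2 = 0.001603765 /yr
t = -ln(A/A0) / lambda
t = -ln(0.774) / 0.001603765
t = 159.74 yr

159.74


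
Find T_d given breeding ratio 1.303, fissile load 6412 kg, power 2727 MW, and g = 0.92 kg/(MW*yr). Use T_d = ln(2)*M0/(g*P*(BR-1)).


Breeding gain G = BR - 1 = 1.303 - 1 = 0.303
Fissile production rate = g * P * G = 0.92 * 2727 * 0.303 = 760.17852 kg/yr
T_d = ln(2) * M0 / (g * P * G)
T_d = ln(2) * 6412 / 760.17852 = 5.8466 yr

5.8466


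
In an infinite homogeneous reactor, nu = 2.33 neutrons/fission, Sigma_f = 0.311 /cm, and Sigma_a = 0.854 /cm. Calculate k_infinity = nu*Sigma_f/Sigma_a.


k_inf = nu * Sigma_f / Sigma_a
k_inf = 2.33 * 0.311 / 0.854
k_inf = 0.84851

0.84851


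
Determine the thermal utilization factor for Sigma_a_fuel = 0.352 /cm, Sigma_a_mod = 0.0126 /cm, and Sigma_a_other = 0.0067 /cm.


f = Sigma_a_fuel / (Sigma_a_fuel + Sigma_a_mod + Sigma_a_other)
f = 0.352 / (0.352 + 0.0126 + 0.0067)
f = 0.94802

0.94802


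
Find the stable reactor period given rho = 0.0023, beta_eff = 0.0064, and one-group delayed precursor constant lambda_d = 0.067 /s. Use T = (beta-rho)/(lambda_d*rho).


T = (beta - rho) / (lambda_d * rho)
T = (0.0064 - 0.0023) / (0.067 * 0.0023)
T = 26.606 s

26.606


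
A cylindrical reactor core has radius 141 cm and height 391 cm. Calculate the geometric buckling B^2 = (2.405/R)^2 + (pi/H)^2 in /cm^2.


B^2 = (2.405/R)^2 + (pi/H)^2
B^2 = (2.405/141)^2 + (pi/391)^2
B^2 = 3.5549e-04 /cm^2

3.5549e-04


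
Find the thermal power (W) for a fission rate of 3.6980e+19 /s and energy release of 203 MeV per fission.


P = fission_rate * E_MeV * 1.602e-13
P = 3.6980e+19 * 203 * 1.602e-13
P = 1.2026e+09 W

1.2026e+09


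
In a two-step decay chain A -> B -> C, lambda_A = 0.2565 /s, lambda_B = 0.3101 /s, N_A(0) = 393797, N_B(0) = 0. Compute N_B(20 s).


N_B(t) = lambda_A * N_A0 / (lambda_B - lambda_A) * [exp(-lambda_A*t) - exp(-lambda_B*t)]
exp(-0.2565*20) = 0.005916560; exp(-0.3101*20) = 0.002025376
N_B = 0.2565 * 393797 / (0.3101 - 0.2565) * (0.005916560 - 0.002025376)
N_B = 7332.9

7332.9


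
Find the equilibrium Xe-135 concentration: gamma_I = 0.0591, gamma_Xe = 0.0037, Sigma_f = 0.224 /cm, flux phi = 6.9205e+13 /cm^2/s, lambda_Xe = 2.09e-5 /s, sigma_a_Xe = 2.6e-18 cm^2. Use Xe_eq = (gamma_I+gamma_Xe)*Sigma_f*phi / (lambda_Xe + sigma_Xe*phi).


Xe_eq = (gamma_I + gamma_Xe) * Sigma_f * phi / (lambda_Xe + sigma_Xe * phi)
Numerator = (0.0591 + 0.0037) * 0.224 * 6.9205e+13 = 9.735206e+11
Denominator = 2.09e-5 + 2.6e-18 * 6.9205e+13 = 2.008330e-04
Xe_eq = 9.735206e+11 / 2.008330e-04 = 4.8474e+15 /cm^3

4.8474e+15


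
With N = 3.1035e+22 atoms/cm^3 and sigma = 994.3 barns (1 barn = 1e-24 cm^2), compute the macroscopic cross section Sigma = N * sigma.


Sigma = N * sigma_barns * 1e-24
Sigma = 3.1035e+22 * 994.3 * 1e-24
Sigma = 30.858 /cm

30.858


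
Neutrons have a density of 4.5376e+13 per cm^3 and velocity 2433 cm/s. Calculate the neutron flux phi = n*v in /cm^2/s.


phi = n * v
phi = 4.5376e+13 * 2433
phi = 1.1040e+17 /cm^2/s

1.1040e+17


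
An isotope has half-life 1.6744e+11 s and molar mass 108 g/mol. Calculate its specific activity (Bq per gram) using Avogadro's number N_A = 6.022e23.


lambda = ln(2) / t_half = ln(2) / 1.6744e+11 = 4.139675e-12 /s
SA = lambda * N_A / M
SA = 4.139675e-12 * 6.022e23 / 108
SA = 2.3083e+10 Bq/g

2.3083e+10


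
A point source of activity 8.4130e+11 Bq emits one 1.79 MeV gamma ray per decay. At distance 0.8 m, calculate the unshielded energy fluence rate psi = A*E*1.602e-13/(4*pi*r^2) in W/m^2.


psi = A * E * 1.602e-13 / (4*pi*r^2)
psi = 8.4130e+11 * 1.79 * 1.602e-13 / (4*pi*0.8^2)
psi = 0.029997 W/m^2

0.029997


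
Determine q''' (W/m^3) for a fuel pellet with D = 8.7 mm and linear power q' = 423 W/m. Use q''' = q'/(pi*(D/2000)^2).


r = D / 2 / 1000 = 8.7 / 2 / 1000 = 0.00435 m
q''' = q' / (pi * r^2)
q''' = 423 / (pi * 0.00435^2)
q''' = 7.1156e+06 W/m^3

7.1156e+06


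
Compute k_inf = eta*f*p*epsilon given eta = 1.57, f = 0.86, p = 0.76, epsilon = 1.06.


k_inf = eta * f * p * epsilon
k_inf = 1.57 * 0.86 * 0.76 * 1.06
k_inf = 1.0877

1.0877


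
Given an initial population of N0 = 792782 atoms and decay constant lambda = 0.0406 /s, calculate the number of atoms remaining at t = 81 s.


N = N0 * exp(-lambda * t)
N = 792782 * exp(-0.0406 * 81)
N = 29576

29576


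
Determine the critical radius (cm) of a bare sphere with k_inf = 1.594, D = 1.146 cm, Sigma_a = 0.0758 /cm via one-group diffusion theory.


L^2 = D / Sigma_a = 1.146 / 0.0758 = 15.11873 cm^2
B_m^2 = (k_inf - 1) / L^2 = (1.594 - 1) / 15.11873 = 0.03928901 /cm^2
For a bare sphere: B_g = pi/R, so R_c = pi / sqrt(B_m^2)
R_c = pi / sqrt(0.03928901) = 15.849 cm

15.849


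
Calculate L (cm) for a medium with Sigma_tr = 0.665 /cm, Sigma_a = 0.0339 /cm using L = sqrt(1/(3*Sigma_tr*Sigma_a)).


D = 1 / (3 * Sigma_tr) = 1 / (3 * 0.665) = 0.5012531 cm
L = sqrt(D / Sigma_a)
L = sqrt(0.5012531 / 0.0339)
L = 3.8453 cm

3.8453


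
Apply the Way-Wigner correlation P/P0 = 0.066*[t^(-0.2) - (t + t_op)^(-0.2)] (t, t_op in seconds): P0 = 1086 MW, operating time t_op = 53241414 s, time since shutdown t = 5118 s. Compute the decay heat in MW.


P/P0 = 0.066 * [t^(-0.2) - (t + t_op)^(-0.2)]
P/P0 = 0.066 * [5118^(-0.2) - (5118 + 53241414)^(-0.2)]
P/P0 = 0.066 * [0.1812091 - 0.02849323] = 0.01007925
P = 1086 * 0.01007925 = 10.946 MW

10.946


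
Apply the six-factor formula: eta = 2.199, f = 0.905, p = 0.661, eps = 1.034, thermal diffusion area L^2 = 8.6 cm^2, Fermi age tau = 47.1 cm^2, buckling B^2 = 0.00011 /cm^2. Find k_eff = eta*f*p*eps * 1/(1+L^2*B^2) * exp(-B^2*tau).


k_inf = eta*f*p*eps = 2.199*0.905*0.661*1.034 = 1.360178
P_TNL = 1/(1 + L^2*B^2) = 1/(1 + 8.6*0.00011) = 0.9990549
P_FNL = exp(-B^2*tau) = exp(-0.00011*47.1) = 0.9948324
k_eff = k_inf * P_TNL * P_FNL = 1.360178 * 0.9990549 * 0.9948324
k_eff = 1.3519

1.3519


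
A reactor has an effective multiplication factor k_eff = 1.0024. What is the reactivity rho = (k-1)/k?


rho = (k_eff - 1) / k_eff
rho = (1.0024 - 1) / 1.0024
rho = 0.0023943

0.0023943


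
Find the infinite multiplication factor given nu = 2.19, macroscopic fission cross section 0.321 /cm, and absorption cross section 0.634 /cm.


k_inf = nu * Sigma_f / Sigma_a
k_inf = 2.19 * 0.321 / 0.634
k_inf = 1.1088

1.1088


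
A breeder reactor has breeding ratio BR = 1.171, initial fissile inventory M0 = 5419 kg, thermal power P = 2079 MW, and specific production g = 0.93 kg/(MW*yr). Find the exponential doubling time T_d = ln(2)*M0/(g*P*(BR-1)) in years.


Breeding gain G = BR - 1 = 1.171 - 1 = 0.171
Fissile production rate = g * P * G = 0.93 * 2079 * 0.171 = 330.62337 kg/yr
T_d = ln(2) * M0 / (g * P * G)
T_d = ln(2) * 5419 / 330.62337 = 11.361 yr

11.361


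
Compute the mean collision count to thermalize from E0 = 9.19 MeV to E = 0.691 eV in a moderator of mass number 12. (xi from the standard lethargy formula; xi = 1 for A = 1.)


xi = 1 + (A-1)^2/(2A)*ln((A-1)/(A+1)) = 0.1577690 (for A = 12)
n = ln(E0/E) / xi
n = ln(9.19e6 / 0.691) / 0.1577690
n = ln(1.329957e+07) / 0.1577690 = 103.97

103.97


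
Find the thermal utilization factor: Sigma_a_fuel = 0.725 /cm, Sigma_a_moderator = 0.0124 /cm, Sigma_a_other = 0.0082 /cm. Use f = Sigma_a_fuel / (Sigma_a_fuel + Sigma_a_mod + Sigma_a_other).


f = Sigma_a_fuel / (Sigma_a_fuel + Sigma_a_mod + Sigma_a_other)
f = 0.725 / (0.725 + 0.0124 + 0.0082)
f = 0.97237

0.97237


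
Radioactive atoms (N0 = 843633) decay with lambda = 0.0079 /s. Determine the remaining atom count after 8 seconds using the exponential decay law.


N = N0 * exp(-lambda * t)
N = 843633 * exp(-0.0079 * 8)
N = 791965

791965


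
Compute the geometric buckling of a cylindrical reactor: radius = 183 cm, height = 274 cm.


B^2 = (2.405/R)^2 + (pi/H)^2
B^2 = (2.405/183)^2 + (pi/274)^2
B^2 = 3.0418e-04 /cm^2

3.0418e-04


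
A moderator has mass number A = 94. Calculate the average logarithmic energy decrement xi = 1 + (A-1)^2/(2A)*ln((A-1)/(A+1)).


xi = 1 + (A-1)^2/(2A) * ln((A-1)/(A+1))
xi = 1 + (94-1)^2/(2*94) * ln((94-1)/(94 +1))
xi = 0.021126

0.021126


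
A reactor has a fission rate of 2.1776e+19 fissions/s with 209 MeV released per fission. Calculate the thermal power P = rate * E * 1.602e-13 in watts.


P = fission_rate * E_MeV * 1.602e-13
P = 2.1776e+19 * 209 * 1.602e-13
P = 7.2910e+08 W

7.2910e+08


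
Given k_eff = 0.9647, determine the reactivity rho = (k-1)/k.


rho = (k_eff - 1) / k_eff
rho = (0.9647 - 1) / 0.9647
rho = -0.036592

-0.036592


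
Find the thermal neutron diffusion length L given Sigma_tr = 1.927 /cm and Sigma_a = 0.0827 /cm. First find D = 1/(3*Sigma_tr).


D = 1 / (3 * Sigma_tr) = 1 / (3 * 1.927) = 0.1729805 cm
L = sqrt(D / Sigma_a)
L = sqrt(0.1729805 / 0.0827)
L = 1.4463 cm

1.4463


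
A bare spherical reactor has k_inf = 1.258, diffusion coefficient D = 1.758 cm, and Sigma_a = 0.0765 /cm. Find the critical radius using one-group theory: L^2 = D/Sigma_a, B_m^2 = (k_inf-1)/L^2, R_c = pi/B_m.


L^2 = D / Sigma_a = 1.758 / 0.0765 = 22.98039 cm^2
B_m^2 = (k_inf - 1) / L^2 = (1.258 - 1) / 22.98039 = 0.01122696 /cm^2
For a bare sphere: B_g = pi/R, so R_c = pi / sqrt(B_m^2)
R_c = pi / sqrt(0.01122696) = 29.650 cm

29.650


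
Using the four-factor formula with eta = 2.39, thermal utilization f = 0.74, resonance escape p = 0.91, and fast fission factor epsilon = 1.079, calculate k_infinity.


k_inf = eta * f * p * epsilon
k_inf = 2.39 * 0.74 * 0.91 * 1.079
k_inf = 1.7366

1.7366


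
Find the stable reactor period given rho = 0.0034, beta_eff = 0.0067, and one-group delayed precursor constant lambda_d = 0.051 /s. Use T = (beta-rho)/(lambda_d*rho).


T = (beta - rho) / (lambda_d * rho)
T = (0.0067 - 0.0034) / (0.051 * 0.0034)
T = 19.031 s

19.031


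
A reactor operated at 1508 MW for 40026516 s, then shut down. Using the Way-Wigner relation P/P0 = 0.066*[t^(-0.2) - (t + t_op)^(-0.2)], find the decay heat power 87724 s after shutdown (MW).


P/P0 = 0.066 * [t^(-0.2) - (t + t_op)^(-0.2)]
P/P0 = 0.066 * [87724^(-0.2) - (87724 + 40026516)^(-0.2)]
P/P0 = 0.066 * [0.1026541 - 0.03015368] = 0.004785028
P = 1508 * 0.004785028 = 7.2158 MW

7.2158


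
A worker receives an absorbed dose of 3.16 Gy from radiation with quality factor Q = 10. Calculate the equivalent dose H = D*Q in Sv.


H = D * Q
H = 3.16 * 10
H = 31.600 Sv

31.600


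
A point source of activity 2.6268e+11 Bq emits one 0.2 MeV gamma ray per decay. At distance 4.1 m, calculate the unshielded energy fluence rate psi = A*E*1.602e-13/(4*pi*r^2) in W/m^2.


psi = A * E * 1.602e-13 / (4*pi*r^2)
psi = 2.6268e+11 * 0.2 * 1.602e-13 / (4*pi*4.1^2)
psi = 3.9842e-05 W/m^2

3.9842e-05


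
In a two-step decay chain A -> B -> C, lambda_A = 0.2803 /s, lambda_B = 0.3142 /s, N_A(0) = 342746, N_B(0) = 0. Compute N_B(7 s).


N_B(t) = lambda_A * N_A0 / (lambda_B - lambda_A) * [exp(-lambda_A*t) - exp(-lambda_B*t)]
exp(-0.2803*7) = 0.1405629; exp(-0.3142*7) = 0.1108697
N_B = 0.2803 * 342746 / (0.3142 - 0.2803) * (0.1405629 - 0.1108697)
N_B = 84150

84150


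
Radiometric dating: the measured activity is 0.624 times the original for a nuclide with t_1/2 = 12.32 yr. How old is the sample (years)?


lambda = ln(2) / t_half = ln(2) / 12.32 = 0.05626195 /yr
t = -ln(A/A0) / lambda
t = -ln(0.624) / 0.05626195
t = 8.3823 yr

8.3823


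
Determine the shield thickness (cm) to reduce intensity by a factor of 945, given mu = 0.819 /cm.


x = ln(factor) / mu
x = ln(945) / 0.819
x = 8.3653 cm

8.3653


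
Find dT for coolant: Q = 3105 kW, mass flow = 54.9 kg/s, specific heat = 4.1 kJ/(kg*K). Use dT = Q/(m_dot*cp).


dT = Q / (m_dot * cp)
dT = 3105 / (54.9 * 4.1)
dT = 13.794 C

13.794


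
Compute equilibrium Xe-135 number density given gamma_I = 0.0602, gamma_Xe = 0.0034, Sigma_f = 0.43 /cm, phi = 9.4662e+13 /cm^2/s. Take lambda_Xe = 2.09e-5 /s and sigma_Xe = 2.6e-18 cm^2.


Xe_eq = (gamma_I + gamma_Xe) * Sigma_f * phi / (lambda_Xe + sigma_Xe * phi)
Numerator = (0.0602 + 0.0034) * 0.43 * 9.4662e+13 = 2.588816e+12
Denominator = 2.09e-5 + 2.6e-18 * 9.4662e+13 = 2.670212e-04
Xe_eq = 2.588816e+12 / 2.670212e-04 = 9.6952e+15 /cm^3

9.6952e+15


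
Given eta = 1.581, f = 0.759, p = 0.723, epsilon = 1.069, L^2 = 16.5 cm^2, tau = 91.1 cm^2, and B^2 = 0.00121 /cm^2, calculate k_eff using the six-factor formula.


k_inf = eta*f*p*eps = 1.581*0.759*0.723*1.069 = 0.9274482
P_TNL = 1/(1 + L^2*B^2) = 1/(1 + 16.5*0.00121) = 0.9804258
P_FNL = exp(-B^2*tau) = exp(-0.00121*91.1) = 0.8956272
k_eff = k_inf * P_TNL * P_FNL = 0.9274482 * 0.9804258 * 0.8956272
k_eff = 0.81439

0.81439


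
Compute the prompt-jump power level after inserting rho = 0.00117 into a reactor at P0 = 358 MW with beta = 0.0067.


P1/P0 = beta / (beta - rho)
P1/P0 = 0.0067 / (0.0067 - 0.00117) = 1.211573
P1 = 358 * 1.211573 = 433.74 MW

433.74


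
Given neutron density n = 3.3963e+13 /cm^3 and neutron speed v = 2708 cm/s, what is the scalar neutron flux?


phi = n * v
phi = 3.3963e+13 * 2708
phi = 9.1972e+16 /cm^2/s

9.1972e+16


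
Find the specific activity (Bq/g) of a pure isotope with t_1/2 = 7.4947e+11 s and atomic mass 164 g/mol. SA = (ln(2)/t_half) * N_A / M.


lambda = ln(2) / t_half = ln(2) / 7.4947e+11 = 9.248498e-13 /s
SA = lambda * N_A / M
SA = 9.248498e-13 * 6.022e23 / 164
SA = 3.3960e+09 Bq/g

3.3960e+09


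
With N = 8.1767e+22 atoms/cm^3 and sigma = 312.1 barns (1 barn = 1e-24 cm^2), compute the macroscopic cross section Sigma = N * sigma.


Sigma = N * sigma_barns * 1e-24
Sigma = 8.1767e+22 * 312.1 * 1e-24
Sigma = 25.519 /cm

25.519


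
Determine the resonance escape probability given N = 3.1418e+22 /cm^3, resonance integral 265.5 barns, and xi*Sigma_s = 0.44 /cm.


p = exp(-N * I * 1e-24 / (xi*Sigma_s))
p = exp(-3.1418e+22 * 265.5 * 1e-24 / 0.44)
p = 5.8437e-09

5.8437e-09


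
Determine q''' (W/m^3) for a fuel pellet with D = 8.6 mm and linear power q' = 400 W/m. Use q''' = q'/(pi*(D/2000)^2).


r = D / 2 / 1000 = 8.6 / 2 / 1000 = 0.0043 m
q''' = q' / (pi * r^2)
q''' = 400 / (pi * 0.0043^2)
q''' = 6.8861e+06 W/m^3

6.8861e+06


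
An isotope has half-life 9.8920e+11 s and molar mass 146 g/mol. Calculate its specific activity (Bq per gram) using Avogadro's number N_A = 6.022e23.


lambda = ln(2) / t_half = ln(2) / 9.8920e+11 = 7.007149e-13 /s
SA = lambda * N_A / M
SA = 7.007149e-13 * 6.022e23 / 146
SA = 2.8902e+09 Bq/g

2.8902e+09


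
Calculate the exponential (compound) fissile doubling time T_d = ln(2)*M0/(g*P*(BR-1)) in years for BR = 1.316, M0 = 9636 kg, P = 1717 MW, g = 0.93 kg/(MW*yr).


Breeding gain G = BR - 1 = 1.316 - 1 = 0.316
Fissile production rate = g * P * G = 0.93 * 1717 * 0.316 = 504.59196 kg/yr
T_d = ln(2) * M0 / (g * P * G)
T_d = ln(2) * 9636 / 504.59196 = 13.237 yr

13.237


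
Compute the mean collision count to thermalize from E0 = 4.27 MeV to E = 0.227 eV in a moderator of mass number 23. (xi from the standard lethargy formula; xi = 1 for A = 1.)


xi = 1 + (A-1)^2/(2A)*ln((A-1)/(A+1)) = 0.08448899 (for A = 23)
n = ln(E0/E) / xi
n = ln(4.27e6 / 0.227) / 0.08448899
n = ln(1.881057e+07) / 0.08448899 = 198.25

198.25


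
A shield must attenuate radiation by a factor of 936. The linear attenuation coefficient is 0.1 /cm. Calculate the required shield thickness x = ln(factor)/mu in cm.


x = ln(factor) / mu
x = ln(936) / 0.1
x = 68.416 cm

68.416


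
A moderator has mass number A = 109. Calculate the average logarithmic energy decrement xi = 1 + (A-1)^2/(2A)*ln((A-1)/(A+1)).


xi = 1 + (A-1)^2/(2A) * ln((A-1)/(A+1))
xi = 1 + (109-1)^2/(2*109) * ln((109-1)/(109 +1))
xi = 0.018237

0.018237


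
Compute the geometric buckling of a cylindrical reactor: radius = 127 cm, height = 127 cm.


B^2 = (2.405/R)^2 + (pi/H)^2
B^2 = (2.405/127)^2 + (pi/127)^2
B^2 = 9.7053e-04 /cm^2

9.7053e-04


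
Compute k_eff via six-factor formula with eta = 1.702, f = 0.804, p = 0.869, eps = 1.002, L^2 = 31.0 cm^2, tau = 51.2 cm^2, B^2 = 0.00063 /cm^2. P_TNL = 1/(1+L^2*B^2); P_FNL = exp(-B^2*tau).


k_inf = eta*f*p*eps = 1.702*0.804*0.869*1.002 = 1.191525
P_TNL = 1/(1 + L^2*B^2) = 1/(1 + 31.0*0.00063) = 0.9808441
P_FNL = exp(-B^2*tau) = exp(-0.00063*51.2) = 0.9682587
k_eff = k_inf * P_TNL * P_FNL = 1.191525 * 0.9808441 * 0.9682587
k_eff = 1.1316

1.1316


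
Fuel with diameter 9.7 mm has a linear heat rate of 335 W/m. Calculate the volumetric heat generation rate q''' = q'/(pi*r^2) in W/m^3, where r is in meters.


r = D / 2 / 1000 = 9.7 / 2 / 1000 = 0.00485 m
q''' = q' / (pi * r^2)
q''' = 335 / (pi * 0.00485^2)
q''' = 4.5333e+06 W/m^3

4.5333e+06


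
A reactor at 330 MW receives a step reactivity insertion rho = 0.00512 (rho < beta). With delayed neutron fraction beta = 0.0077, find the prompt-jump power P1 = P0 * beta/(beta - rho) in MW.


P1/P0 = beta / (beta - rho)
P1/P0 = 0.0077 / (0.0077 - 0.00512) = 2.984496
P1 = 330 * 2.984496 = 984.88 MW

984.88


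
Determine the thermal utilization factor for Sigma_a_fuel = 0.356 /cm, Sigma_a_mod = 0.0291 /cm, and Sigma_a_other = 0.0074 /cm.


f = Sigma_a_fuel / (Sigma_a_fuel + Sigma_a_mod + Sigma_a_other)
f = 0.356 / (0.356 + 0.0291 + 0.0074)
f = 0.90701

0.90701


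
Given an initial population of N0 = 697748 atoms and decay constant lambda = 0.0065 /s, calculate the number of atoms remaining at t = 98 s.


N = N0 * exp(-lambda * t)
N = 697748 * exp(-0.0065 * 98)
N = 369023

369023


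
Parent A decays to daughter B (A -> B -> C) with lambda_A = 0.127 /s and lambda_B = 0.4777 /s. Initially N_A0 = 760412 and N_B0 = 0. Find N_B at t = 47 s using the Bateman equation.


N_B(t) = lambda_A * N_A0 / (lambda_B - lambda_A) * [exp(-lambda_A*t) - exp(-lambda_B*t)]
exp(-0.127*47) = 0.002556797; exp(-0.4777*47) = 1.775267e-10
N_B = 0.127 * 760412 / (0.4777 - 0.127) * (0.002556797 - 1.775267e-10)
N_B = 704.07

704.07


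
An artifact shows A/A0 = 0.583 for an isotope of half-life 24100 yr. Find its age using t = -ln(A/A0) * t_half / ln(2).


lambda = ln(2) / t_half = ln(2) / 24100 = 2.876129e-05 /yr
t = -ln(A/A0) / lambda
t = -ln(0.583) / 2.876129e-05
t = 18760 yr

18760


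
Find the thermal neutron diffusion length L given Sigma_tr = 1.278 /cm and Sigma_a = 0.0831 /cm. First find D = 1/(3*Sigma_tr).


D = 1 / (3 * Sigma_tr) = 1 / (3 * 1.278) = 0.2608242 cm
L = sqrt(D / Sigma_a)
L = sqrt(0.2608242 / 0.0831)
L = 1.7716 cm

1.7716


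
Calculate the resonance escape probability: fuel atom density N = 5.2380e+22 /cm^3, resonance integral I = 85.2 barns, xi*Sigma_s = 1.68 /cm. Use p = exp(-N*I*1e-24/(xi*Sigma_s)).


p = exp(-N * I * 1e-24 / (xi*Sigma_s))
p = exp(-5.2380e+22 * 85.2 * 1e-24 / 1.68)
p = 0.070199

0.070199


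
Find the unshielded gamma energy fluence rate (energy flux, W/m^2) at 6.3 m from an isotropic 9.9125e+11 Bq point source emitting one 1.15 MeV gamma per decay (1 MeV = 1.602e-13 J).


psi = A * E * 1.602e-13 / (4*pi*r^2)
psi = 9.9125e+11 * 1.15 * 1.602e-13 / (4*pi*6.3^2)
psi = 3.6614e-04 W/m^2

3.6614e-04


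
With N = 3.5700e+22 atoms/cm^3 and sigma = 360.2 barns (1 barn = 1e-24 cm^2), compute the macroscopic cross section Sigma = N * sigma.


Sigma = N * sigma_barns * 1e-24
Sigma = 3.5700e+22 * 360.2 * 1e-24
Sigma = 12.859 /cm

12.859


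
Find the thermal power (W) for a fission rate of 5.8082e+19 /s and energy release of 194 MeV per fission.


P = fission_rate * E_MeV * 1.602e-13
P = 5.8082e+19 * 194 * 1.602e-13
P = 1.8051e+09 W

1.8051e+09


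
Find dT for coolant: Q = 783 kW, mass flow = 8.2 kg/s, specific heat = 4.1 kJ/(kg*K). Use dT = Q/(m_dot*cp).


dT = Q / (m_dot * cp)
dT = 783 / (8.2 * 4.1)
dT = 23.290 C

23.290


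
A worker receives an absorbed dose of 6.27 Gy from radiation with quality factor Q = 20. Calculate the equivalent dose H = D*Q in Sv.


H = D * Q
H = 6.27 * 20
H = 125.40 Sv

125.40


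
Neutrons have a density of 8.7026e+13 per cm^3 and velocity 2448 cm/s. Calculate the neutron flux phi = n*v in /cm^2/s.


phi = n * v
phi = 8.7026e+13 * 2448
phi = 2.1304e+17 /cm^2/s

2.1304e+17


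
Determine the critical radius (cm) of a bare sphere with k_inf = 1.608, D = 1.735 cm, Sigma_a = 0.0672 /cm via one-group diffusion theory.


L^2 = D / Sigma_a = 1.735 / 0.0672 = 25.81845 cm^2
B_m^2 = (k_inf - 1) / L^2 = (1.608 - 1) / 25.81845 = 0.02354905 /cm^2
For a bare sphere: B_g = pi/R, so R_c = pi / sqrt(B_m^2)
R_c = pi / sqrt(0.02354905) = 20.472 cm

20.472
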